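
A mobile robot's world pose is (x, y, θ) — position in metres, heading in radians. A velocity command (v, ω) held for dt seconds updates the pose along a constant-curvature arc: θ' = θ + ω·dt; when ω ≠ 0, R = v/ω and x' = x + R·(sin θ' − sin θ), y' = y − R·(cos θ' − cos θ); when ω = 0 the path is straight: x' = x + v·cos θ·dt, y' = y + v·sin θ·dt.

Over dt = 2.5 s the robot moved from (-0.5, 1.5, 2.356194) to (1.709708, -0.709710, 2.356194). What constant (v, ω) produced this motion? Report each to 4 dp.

Δθ = 2.356194 − 2.356194 = 0.000000
ω = Δθ/dt = 0.000000/2.5 = 0.0000
ω = 0 → v = (Δx·cos θ + Δy·sin θ)/dt = -1.2500

v = -1.2500, ω = 0.0000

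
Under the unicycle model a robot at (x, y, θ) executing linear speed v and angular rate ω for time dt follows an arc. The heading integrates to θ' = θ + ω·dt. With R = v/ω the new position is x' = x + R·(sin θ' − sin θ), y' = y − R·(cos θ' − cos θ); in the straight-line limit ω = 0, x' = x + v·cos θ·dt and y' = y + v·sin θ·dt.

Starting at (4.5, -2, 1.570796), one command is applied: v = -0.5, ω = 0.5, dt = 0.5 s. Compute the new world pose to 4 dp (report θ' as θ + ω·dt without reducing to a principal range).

(4.5311, -2.2474, 1.8208)

θ' = 1.5708 + 0.5·0.5 = 1.8208
R = v/ω = -0.5/0.5 = -1.0000
x' = 4.5 + -1.0000·(sin 1.8208 − sin 1.5708) = 4.5311
y' = -2 − -1.0000·(cos 1.8208 − cos 1.5708) = -2.2474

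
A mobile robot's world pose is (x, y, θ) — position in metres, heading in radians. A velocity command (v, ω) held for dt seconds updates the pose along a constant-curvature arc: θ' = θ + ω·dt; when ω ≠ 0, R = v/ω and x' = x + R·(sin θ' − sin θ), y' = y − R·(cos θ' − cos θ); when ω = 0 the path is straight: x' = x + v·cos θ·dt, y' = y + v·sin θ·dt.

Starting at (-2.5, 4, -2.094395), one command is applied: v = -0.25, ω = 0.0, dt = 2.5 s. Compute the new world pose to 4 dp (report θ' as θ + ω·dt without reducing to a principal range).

(-2.1875, 4.5413, -2.0944)

θ' = -2.0944 + 0.0·2.5 = -2.0944
ω = 0 → straight: x' = -2.5 + -0.25·cos(-2.0944)·2.5 = -2.1875
y' = 4 + -0.25·sin(-2.0944)·2.5 = 4.5413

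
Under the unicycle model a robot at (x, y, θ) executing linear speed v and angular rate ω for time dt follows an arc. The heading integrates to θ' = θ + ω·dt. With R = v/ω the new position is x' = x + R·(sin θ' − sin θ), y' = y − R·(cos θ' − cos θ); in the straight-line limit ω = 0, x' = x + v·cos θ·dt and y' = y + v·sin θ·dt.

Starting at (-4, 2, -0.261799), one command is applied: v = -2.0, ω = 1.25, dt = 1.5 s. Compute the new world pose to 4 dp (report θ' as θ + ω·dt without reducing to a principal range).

(-6.0127, 0.3867, 1.6132)

θ' = -0.2618 + 1.25·1.5 = 1.6132
R = v/ω = -2.0/1.25 = -1.6000
x' = -4 + -1.6000·(sin 1.6132 − sin -0.2618) = -6.0127
y' = 2 − -1.6000·(cos 1.6132 − cos -0.2618) = 0.3867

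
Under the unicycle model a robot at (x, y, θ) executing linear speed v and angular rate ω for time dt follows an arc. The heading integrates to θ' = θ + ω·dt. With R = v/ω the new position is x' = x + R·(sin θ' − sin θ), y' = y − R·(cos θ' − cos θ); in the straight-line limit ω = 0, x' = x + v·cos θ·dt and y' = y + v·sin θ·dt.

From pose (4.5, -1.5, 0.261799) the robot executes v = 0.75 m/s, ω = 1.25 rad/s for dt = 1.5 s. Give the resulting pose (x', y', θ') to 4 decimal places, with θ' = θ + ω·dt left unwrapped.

θ' = 0.2618 + 1.25·1.5 = 2.1368
R = v/ω = 0.75/1.25 = 0.6000
x' = 4.5 + 0.6000·(sin 2.1368 − sin 0.2618) = 4.8511
y' = -1.5 − 0.6000·(cos 2.1368 − cos 0.2618) = -0.5987

(4.8511, -0.5987, 2.1368)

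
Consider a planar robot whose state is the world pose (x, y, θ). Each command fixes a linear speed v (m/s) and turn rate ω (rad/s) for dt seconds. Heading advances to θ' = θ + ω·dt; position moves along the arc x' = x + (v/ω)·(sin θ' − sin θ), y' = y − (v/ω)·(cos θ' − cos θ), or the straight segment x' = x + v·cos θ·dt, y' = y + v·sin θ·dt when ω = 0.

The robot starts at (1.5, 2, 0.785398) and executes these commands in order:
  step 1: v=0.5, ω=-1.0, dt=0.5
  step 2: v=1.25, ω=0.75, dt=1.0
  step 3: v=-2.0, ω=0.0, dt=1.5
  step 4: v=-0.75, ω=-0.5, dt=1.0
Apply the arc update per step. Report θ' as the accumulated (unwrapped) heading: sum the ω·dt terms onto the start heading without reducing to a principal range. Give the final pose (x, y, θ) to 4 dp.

step 1: θ'=0.2854 (R=-0.5000) → pose (1.7128, 2.1262, 0.2854)
step 2: θ'=1.0354 (R=1.6667) → pose (2.6770, 2.8752, 1.0354)
step 3: θ'=1.0354 (straight) → pose (1.1464, 0.2950, 1.0354)
step 4: θ'=0.5354 (R=1.5000) → pose (0.6216, -0.2299, 0.5354)

(0.6216, -0.2299, 0.5354)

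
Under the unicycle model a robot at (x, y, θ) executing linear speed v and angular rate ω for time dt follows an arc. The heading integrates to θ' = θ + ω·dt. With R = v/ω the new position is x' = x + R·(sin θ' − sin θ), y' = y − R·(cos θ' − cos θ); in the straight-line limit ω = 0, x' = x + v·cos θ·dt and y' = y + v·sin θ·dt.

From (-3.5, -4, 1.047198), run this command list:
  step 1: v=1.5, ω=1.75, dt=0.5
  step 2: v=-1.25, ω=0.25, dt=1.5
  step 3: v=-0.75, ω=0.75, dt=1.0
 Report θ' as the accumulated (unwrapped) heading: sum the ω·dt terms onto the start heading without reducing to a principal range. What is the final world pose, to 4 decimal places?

(-1.8276, -5.2076, 3.0472)

step 1: θ'=1.9222 (R=0.8571) → pose (-3.4375, -3.2764, 1.9222)
step 2: θ'=2.2972 (R=-5.0000) → pose (-2.4809, -4.8762, 2.2972)
step 3: θ'=3.0472 (R=-1.0000) → pose (-1.8276, -5.2076, 3.0472)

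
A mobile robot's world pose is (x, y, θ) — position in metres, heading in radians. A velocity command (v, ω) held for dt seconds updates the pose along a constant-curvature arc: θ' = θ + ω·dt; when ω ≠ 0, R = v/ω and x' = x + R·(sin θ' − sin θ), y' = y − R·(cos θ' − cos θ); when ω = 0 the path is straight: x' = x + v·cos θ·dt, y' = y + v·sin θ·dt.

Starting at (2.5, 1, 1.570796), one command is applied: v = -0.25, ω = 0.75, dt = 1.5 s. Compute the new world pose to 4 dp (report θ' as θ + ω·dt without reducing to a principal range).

θ' = 1.5708 + 0.75·1.5 = 2.6958
R = v/ω = -0.25/0.75 = -0.3333
x' = 2.5 + -0.3333·(sin 2.6958 − sin 1.5708) = 2.6896
y' = 1 − -0.3333·(cos 2.6958 − cos 1.5708) = 0.6992

(2.6896, 0.6992, 2.6958)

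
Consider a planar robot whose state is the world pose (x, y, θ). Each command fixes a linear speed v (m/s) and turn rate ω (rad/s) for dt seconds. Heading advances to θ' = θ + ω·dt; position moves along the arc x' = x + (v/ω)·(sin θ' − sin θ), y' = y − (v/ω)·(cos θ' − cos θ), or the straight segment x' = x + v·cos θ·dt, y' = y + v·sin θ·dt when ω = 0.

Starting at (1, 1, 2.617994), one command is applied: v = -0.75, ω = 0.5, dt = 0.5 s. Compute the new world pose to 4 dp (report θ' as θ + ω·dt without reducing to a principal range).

θ' = 2.6180 + 0.5·0.5 = 2.8680
R = v/ω = -0.75/0.5 = -1.5000
x' = 1 + -1.5000·(sin 2.8680 − sin 2.6180) = 1.3447
y' = 1 − -1.5000·(cos 2.8680 − cos 2.6180) = 0.8548

(1.3447, 0.8548, 2.8680)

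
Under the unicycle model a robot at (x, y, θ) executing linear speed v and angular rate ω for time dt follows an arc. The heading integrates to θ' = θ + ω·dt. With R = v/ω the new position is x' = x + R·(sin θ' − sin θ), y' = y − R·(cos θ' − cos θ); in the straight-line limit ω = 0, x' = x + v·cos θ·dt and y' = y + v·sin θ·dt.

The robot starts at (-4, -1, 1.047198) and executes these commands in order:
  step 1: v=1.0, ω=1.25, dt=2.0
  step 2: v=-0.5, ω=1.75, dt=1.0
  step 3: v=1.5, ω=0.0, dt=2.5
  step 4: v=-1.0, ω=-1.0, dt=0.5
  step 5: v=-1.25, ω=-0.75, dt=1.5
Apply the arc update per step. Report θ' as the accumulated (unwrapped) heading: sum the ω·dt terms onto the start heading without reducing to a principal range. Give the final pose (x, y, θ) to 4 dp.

step 1: θ'=3.5472 (R=0.8000) → pose (-5.0085, 0.1351, 3.5472)
step 2: θ'=5.2972 (R=-0.2857) → pose (-4.8830, 0.5553, 5.2972)
step 3: θ'=5.2972 (straight) → pose (-2.8128, -2.5715, 5.2972)
step 4: θ'=4.7972 (R=1.0000) → pose (-2.9754, -2.1041, 4.7972)
step 5: θ'=3.6722 (R=1.6667) → pose (-2.1582, -0.5255, 3.6722)

(-2.1582, -0.5255, 3.6722)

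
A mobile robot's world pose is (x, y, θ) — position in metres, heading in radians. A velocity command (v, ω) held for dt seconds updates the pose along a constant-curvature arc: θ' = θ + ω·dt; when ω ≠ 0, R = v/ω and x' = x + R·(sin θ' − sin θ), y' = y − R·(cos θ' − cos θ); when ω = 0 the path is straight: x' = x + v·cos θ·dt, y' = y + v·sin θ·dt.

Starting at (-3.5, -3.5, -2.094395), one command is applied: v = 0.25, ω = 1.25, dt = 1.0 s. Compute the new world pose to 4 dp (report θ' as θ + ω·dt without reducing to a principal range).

(-3.4763, -3.7328, -0.8444)

θ' = -2.0944 + 1.25·1.0 = -0.8444
R = v/ω = 0.25/1.25 = 0.2000
x' = -3.5 + 0.2000·(sin -0.8444 − sin -2.0944) = -3.4763
y' = -3.5 − 0.2000·(cos -0.8444 − cos -2.0944) = -3.7328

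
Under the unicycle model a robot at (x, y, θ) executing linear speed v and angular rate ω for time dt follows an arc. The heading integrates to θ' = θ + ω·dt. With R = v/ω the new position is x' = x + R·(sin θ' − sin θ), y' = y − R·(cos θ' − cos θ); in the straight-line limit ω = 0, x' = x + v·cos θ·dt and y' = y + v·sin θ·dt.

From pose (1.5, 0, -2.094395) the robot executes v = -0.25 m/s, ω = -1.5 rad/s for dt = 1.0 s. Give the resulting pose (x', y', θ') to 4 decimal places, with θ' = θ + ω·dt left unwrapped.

θ' = -2.0944 + -1.5·1.0 = -3.5944
R = v/ω = -0.25/-1.5 = 0.1667
x' = 1.5 + 0.1667·(sin -3.5944 − sin -2.0944) = 1.7173
y' = 0 − 0.1667·(cos -3.5944 − cos -2.0944) = 0.0665

(1.7173, 0.0665, -3.5944)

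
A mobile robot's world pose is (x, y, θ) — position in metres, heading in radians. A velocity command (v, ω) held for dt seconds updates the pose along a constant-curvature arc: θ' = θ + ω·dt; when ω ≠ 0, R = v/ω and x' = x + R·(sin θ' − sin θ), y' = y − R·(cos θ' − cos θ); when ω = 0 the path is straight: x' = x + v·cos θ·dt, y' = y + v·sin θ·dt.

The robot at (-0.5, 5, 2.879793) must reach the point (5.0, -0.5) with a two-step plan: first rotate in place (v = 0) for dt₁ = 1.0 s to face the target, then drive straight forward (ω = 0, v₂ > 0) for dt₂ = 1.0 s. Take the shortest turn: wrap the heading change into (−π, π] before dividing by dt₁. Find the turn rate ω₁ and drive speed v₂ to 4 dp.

heading to target = atan2(-0.5−5, 5−-0.5) = -0.7854
Δθ = wrap(-0.7854 − 2.8798) = 2.6180; ω₁ = Δθ/dt₁ = 2.6180
distance = √((5−-0.5)² + (-0.5−5)²) = 7.7782; v₂ = distance/dt₂ = 7.7782

ω₁ = 2.6180, v₂ = 7.7782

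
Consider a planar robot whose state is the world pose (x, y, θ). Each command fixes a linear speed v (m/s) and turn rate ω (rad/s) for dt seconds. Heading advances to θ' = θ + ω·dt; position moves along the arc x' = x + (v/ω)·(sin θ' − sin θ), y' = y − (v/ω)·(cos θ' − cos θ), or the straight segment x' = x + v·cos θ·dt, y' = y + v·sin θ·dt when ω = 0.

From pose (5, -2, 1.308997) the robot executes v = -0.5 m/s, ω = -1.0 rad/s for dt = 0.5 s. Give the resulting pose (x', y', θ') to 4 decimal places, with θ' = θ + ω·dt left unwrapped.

θ' = 1.3090 + -1.0·0.5 = 0.8090
R = v/ω = -0.5/-1.0 = 0.5000
x' = 5 + 0.5000·(sin 0.8090 − sin 1.3090) = 4.8788
y' = -2 − 0.5000·(cos 0.8090 − cos 1.3090) = -2.2157

(4.8788, -2.2157, 0.8090)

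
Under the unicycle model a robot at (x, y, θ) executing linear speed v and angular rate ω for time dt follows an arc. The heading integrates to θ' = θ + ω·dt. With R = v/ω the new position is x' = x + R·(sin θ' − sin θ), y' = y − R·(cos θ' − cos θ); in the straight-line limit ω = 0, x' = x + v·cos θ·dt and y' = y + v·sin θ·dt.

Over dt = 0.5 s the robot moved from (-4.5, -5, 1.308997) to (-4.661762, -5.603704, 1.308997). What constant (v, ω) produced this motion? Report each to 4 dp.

Δθ = 1.308997 − 1.308997 = 0.000000
ω = Δθ/dt = 0.000000/0.5 = 0.0000
ω = 0 → v = (Δx·cos θ + Δy·sin θ)/dt = -1.2500

v = -1.2500, ω = 0.0000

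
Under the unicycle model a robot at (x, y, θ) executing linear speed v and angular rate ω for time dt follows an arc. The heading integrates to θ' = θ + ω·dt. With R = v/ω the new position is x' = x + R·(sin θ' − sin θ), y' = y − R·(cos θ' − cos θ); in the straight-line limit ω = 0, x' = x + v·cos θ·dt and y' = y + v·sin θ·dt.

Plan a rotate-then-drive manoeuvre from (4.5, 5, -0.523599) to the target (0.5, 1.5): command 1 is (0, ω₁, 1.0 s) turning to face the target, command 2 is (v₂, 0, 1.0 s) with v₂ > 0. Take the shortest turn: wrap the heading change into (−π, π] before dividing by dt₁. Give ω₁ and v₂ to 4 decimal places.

ω₁ = -1.8992, v₂ = 5.3151

heading to target = atan2(1.5−5, 0.5−4.5) = -2.4228
Δθ = wrap(-2.4228 − -0.5236) = -1.8992; ω₁ = Δθ/dt₁ = -1.8992
distance = √((0.5−4.5)² + (1.5−5)²) = 5.3151; v₂ = distance/dt₂ = 5.3151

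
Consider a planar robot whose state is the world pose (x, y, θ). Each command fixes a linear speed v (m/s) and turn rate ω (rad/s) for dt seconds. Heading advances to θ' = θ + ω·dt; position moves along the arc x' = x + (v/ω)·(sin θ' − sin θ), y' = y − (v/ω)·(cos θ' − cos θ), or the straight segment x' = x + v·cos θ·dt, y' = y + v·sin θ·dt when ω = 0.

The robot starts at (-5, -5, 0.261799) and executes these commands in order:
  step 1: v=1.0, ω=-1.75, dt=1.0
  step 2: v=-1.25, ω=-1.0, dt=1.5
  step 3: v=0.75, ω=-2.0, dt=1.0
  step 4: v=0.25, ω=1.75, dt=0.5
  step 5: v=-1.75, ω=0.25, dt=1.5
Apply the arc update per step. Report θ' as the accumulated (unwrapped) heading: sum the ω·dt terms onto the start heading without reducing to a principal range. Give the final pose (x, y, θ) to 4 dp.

(-1.8178, -5.4171, -3.7382)

step 1: θ'=-1.4882 (R=-0.5714) → pose (-4.2826, -5.5048, -1.4882)
step 2: θ'=-2.9882 (R=1.2500) → pose (-3.2279, -4.1664, -2.9882)
step 3: θ'=-4.9882 (R=-0.3750) → pose (-3.6460, -3.6936, -4.9882)
step 4: θ'=-4.1132 (R=0.1429) → pose (-3.6655, -3.5742, -4.1132)
step 5: θ'=-3.7382 (R=-7.0000) → pose (-1.8178, -5.4171, -3.7382)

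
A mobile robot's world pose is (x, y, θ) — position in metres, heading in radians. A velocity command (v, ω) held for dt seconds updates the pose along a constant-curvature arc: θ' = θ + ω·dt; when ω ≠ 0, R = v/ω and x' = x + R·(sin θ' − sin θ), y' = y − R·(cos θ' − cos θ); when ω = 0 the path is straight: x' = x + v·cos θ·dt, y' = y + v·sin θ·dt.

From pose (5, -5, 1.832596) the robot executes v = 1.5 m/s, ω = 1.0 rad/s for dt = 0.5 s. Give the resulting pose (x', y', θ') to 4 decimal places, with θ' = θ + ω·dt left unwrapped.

(4.6365, -4.3529, 2.3326)

θ' = 1.8326 + 1.0·0.5 = 2.3326
R = v/ω = 1.5/1.0 = 1.5000
x' = 5 + 1.5000·(sin 2.3326 − sin 1.8326) = 4.6365
y' = -5 − 1.5000·(cos 2.3326 − cos 1.8326) = -4.3529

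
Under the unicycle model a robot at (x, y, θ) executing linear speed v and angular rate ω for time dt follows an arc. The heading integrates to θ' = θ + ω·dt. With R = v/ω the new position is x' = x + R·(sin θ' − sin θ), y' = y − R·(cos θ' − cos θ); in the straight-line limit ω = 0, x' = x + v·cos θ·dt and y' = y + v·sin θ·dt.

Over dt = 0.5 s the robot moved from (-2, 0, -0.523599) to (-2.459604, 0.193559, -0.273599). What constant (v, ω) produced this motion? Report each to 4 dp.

Δθ = -0.273599 − -0.523599 = 0.250000
ω = Δθ/dt = 0.250000/0.5 = 0.5000
R = Δx/(sin θ' − sin θ) = -2.0000
v = R·ω = -2.0000·0.5000 = -1.0000

v = -1.0000, ω = 0.5000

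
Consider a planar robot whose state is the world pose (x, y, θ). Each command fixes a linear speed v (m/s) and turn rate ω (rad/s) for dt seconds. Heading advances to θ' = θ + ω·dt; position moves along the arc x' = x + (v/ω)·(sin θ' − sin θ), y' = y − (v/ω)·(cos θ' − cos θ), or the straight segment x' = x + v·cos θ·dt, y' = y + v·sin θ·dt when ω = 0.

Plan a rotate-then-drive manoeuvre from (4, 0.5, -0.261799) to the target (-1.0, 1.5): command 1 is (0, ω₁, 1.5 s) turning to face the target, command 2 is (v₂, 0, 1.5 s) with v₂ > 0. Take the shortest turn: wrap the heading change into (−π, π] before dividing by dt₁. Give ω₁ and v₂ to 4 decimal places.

ω₁ = -2.0515, v₂ = 3.3993

heading to target = atan2(1.5−0.5, -1−4) = 2.9442
Δθ = wrap(2.9442 − -0.2618) = -3.0772; ω₁ = Δθ/dt₁ = -2.0515
distance = √((-1−4)² + (1.5−0.5)²) = 5.0990; v₂ = distance/dt₂ = 3.3993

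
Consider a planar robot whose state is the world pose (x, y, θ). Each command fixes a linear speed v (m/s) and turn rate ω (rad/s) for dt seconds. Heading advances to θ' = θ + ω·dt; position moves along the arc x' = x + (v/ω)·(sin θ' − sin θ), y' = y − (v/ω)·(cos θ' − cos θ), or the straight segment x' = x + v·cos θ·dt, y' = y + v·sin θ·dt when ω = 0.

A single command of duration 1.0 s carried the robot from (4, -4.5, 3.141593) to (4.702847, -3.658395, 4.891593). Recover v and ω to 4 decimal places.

v = -1.2500, ω = 1.7500

Δθ = 4.891593 − 3.141593 = 1.750000
ω = Δθ/dt = 1.750000/1.0 = 1.7500
R = −Δy/(cos θ' − cos θ) = -0.7143
v = R·ω = -0.7143·1.7500 = -1.2500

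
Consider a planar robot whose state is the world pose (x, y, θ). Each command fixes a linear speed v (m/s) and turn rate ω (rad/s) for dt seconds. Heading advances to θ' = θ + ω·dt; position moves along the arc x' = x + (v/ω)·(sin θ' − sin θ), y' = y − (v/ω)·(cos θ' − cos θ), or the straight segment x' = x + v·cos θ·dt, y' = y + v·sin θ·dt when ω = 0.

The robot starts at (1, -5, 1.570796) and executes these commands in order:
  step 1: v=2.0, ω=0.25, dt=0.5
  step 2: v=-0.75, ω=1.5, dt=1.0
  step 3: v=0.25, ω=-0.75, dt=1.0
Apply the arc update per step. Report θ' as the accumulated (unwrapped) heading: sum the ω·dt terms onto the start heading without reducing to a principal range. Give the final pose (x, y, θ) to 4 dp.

step 1: θ'=1.6958 (R=8.0000) → pose (0.9376, -4.0026, 1.6958)
step 2: θ'=3.1958 (R=-0.5000) → pose (1.4608, -4.4395, 3.1958)
step 3: θ'=2.4458 (R=-0.3333) → pose (1.2290, -4.3625, 2.4458)

(1.2290, -4.3625, 2.4458)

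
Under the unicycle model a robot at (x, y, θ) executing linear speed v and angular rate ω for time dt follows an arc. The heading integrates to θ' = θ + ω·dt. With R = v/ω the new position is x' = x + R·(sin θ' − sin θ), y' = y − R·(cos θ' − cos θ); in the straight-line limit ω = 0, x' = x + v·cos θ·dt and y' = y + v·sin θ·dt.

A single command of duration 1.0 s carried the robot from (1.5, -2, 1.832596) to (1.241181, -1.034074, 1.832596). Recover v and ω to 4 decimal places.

v = 1.0000, ω = 0.0000

Δθ = 1.832596 − 1.832596 = 0.000000
ω = Δθ/dt = 0.000000/1.0 = 0.0000
ω = 0 → v = (Δx·cos θ + Δy·sin θ)/dt = 1.0000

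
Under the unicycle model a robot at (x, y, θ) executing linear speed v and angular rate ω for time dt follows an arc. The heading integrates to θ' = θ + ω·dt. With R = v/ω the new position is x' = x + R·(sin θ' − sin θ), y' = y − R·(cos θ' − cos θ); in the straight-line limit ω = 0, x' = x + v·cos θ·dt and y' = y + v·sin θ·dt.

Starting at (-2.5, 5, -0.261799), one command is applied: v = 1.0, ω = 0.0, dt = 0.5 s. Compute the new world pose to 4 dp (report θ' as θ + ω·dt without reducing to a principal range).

θ' = -0.2618 + 0.0·0.5 = -0.2618
ω = 0 → straight: x' = -2.5 + 1.0·cos(-0.2618)·0.5 = -2.0170
y' = 5 + 1.0·sin(-0.2618)·0.5 = 4.8706

(-2.0170, 4.8706, -0.2618)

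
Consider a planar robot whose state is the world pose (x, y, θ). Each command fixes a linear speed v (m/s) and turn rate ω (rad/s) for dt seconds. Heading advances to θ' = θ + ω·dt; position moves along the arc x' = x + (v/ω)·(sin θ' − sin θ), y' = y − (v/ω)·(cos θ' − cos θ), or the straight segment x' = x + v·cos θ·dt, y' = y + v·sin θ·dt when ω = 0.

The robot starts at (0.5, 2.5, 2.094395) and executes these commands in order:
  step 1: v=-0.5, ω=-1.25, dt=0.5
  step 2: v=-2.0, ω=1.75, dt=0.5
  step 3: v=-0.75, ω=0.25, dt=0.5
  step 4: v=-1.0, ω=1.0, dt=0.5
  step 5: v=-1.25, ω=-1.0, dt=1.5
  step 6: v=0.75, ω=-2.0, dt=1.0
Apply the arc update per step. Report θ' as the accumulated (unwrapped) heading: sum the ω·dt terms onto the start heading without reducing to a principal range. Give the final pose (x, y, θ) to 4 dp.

step 1: θ'=1.4694 (R=0.4000) → pose (0.5515, 2.2595, 1.4694)
step 2: θ'=2.3444 (R=-1.1429) → pose (0.8709, 1.3453, 2.3444)
step 3: θ'=2.4694 (R=-3.0000) → pose (1.1490, 1.0941, 2.4694)
step 4: θ'=2.9694 (R=-1.0000) → pose (1.6004, 0.8913, 2.9694)
step 5: θ'=1.4694 (R=1.2500) → pose (2.6298, -0.4667, 1.4694)
step 6: θ'=-0.5306 (R=-0.3750) → pose (3.1926, -0.1813, -0.5306)

(3.1926, -0.1813, -0.5306)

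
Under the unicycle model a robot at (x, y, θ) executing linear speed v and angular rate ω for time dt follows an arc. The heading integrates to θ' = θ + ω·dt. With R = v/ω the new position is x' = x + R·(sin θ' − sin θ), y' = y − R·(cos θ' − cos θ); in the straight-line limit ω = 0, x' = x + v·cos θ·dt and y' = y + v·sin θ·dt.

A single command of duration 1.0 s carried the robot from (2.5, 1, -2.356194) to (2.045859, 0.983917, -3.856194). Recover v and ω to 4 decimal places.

v = 0.5000, ω = -1.5000

Δθ = -3.856194 − -2.356194 = -1.500000
ω = Δθ/dt = -1.500000/1.0 = -1.5000
R = Δx/(sin θ' − sin θ) = -0.3333
v = R·ω = -0.3333·-1.5000 = 0.5000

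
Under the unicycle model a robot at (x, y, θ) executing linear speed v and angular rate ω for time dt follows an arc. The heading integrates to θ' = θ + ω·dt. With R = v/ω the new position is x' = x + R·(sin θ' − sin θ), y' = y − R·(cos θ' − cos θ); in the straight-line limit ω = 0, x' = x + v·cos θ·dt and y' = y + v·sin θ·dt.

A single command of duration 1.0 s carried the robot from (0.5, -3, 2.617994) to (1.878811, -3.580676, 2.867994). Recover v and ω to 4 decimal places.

Δθ = 2.867994 − 2.617994 = 0.250000
ω = Δθ/dt = 0.250000/1.0 = 0.2500
R = Δx/(sin θ' − sin θ) = -6.0000
v = R·ω = -6.0000·0.2500 = -1.5000

v = -1.5000, ω = 0.2500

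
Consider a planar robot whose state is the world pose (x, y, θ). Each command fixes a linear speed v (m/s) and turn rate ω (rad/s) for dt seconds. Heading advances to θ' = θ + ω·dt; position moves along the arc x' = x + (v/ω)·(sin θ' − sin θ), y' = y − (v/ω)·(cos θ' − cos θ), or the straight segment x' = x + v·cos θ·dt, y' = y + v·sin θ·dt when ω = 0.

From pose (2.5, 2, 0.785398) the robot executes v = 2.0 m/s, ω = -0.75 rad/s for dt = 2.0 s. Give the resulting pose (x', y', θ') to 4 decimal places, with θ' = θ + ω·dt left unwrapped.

θ' = 0.7854 + -0.75·2.0 = -0.7146
R = v/ω = 2.0/-0.75 = -2.6667
x' = 2.5 + -2.6667·(sin -0.7146 − sin 0.7854) = 6.1331
y' = 2 − -2.6667·(cos -0.7146 − cos 0.7854) = 2.1287

(6.1331, 2.1287, -0.7146)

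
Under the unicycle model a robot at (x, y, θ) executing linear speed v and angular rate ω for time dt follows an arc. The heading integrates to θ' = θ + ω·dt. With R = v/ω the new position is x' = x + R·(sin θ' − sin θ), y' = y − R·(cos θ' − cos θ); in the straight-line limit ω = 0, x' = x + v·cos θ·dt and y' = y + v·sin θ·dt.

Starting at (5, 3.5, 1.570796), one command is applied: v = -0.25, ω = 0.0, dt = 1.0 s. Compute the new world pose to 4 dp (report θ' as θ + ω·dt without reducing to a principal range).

(5.0000, 3.2500, 1.5708)

θ' = 1.5708 + 0.0·1.0 = 1.5708
ω = 0 → straight: x' = 5 + -0.25·cos(1.5708)·1.0 = 5.0000
y' = 3.5 + -0.25·sin(1.5708)·1.0 = 3.2500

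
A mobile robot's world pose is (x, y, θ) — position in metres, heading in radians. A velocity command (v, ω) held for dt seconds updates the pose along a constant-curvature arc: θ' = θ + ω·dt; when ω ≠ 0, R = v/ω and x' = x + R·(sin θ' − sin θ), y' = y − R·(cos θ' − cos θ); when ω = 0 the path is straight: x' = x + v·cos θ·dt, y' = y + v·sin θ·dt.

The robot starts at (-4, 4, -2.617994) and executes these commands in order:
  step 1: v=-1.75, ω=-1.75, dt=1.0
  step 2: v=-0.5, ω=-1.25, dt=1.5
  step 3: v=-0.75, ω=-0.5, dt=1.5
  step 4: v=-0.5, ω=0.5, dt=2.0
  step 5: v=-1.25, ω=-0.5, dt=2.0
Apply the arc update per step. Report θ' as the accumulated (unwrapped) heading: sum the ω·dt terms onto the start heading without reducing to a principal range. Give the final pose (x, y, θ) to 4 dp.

step 1: θ'=-4.3680 (R=1.0000) → pose (-2.5587, 3.4716, -4.3680)
step 2: θ'=-6.2430 (R=0.4000) → pose (-2.9192, 2.9369, -6.2430)
step 3: θ'=-6.9930 (R=1.5000) → pose (-3.9570, 3.2979, -6.9930)
step 4: θ'=-5.9930 (R=-1.0000) → pose (-4.8948, 3.4976, -5.9930)
step 5: θ'=-6.9930 (R=2.5000) → pose (-7.2393, 3.9969, -6.9930)

(-7.2393, 3.9969, -6.9930)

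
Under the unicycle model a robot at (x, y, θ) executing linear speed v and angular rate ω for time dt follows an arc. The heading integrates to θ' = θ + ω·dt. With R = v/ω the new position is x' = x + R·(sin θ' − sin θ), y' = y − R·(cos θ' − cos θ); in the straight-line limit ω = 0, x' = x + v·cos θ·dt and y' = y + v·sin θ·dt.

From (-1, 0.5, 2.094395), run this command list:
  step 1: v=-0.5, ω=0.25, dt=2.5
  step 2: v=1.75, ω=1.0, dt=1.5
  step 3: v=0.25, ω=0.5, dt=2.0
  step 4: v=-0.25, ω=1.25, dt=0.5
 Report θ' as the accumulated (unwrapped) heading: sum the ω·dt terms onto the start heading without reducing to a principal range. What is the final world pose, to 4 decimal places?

(-2.4327, -1.4880, 5.8444)

step 1: θ'=2.7194 (R=-2.0000) → pose (-0.0875, -0.3244, 2.7194)
step 2: θ'=4.2194 (R=1.7500) → pose (-2.3462, -1.0925, 4.2194)
step 3: θ'=5.2194 (R=0.5000) → pose (-2.3428, -1.5719, 5.2194)
step 4: θ'=5.8444 (R=-0.2000) → pose (-2.4327, -1.4880, 5.8444)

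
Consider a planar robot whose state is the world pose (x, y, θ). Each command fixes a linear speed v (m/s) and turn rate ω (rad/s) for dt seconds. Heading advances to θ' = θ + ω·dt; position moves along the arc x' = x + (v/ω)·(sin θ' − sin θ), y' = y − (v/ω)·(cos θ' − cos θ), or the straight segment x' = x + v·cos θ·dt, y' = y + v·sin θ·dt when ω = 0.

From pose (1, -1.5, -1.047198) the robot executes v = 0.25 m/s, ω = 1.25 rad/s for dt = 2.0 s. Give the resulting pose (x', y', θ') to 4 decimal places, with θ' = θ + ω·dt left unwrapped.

θ' = -1.0472 + 1.25·2.0 = 1.4528
R = v/ω = 0.25/1.25 = 0.2000
x' = 1 + 0.2000·(sin 1.4528 − sin -1.0472) = 1.3718
y' = -1.5 − 0.2000·(cos 1.4528 − cos -1.0472) = -1.4235

(1.3718, -1.4235, 1.4528)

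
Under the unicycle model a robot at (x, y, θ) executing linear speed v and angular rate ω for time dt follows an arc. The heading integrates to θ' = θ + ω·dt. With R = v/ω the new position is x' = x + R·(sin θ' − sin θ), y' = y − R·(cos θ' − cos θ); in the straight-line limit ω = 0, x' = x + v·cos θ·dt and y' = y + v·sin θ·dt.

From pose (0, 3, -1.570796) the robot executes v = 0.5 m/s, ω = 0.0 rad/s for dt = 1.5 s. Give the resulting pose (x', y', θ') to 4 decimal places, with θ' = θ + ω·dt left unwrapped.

θ' = -1.5708 + 0.0·1.5 = -1.5708
ω = 0 → straight: x' = 0 + 0.5·cos(-1.5708)·1.5 = 0.0000
y' = 3 + 0.5·sin(-1.5708)·1.5 = 2.2500

(0.0000, 2.2500, -1.5708)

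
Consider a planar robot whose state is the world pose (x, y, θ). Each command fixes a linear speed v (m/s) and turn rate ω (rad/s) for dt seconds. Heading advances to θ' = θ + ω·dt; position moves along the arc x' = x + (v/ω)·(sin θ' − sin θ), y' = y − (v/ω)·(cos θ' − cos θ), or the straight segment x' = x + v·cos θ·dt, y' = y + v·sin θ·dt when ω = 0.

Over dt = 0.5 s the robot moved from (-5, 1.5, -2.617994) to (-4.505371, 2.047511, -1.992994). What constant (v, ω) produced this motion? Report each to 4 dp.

v = -1.5000, ω = 1.2500

Δθ = -1.992994 − -2.617994 = 0.625000
ω = Δθ/dt = 0.625000/0.5 = 1.2500
R = −Δy/(cos θ' − cos θ) = -1.2000
v = R·ω = -1.2000·1.2500 = -1.5000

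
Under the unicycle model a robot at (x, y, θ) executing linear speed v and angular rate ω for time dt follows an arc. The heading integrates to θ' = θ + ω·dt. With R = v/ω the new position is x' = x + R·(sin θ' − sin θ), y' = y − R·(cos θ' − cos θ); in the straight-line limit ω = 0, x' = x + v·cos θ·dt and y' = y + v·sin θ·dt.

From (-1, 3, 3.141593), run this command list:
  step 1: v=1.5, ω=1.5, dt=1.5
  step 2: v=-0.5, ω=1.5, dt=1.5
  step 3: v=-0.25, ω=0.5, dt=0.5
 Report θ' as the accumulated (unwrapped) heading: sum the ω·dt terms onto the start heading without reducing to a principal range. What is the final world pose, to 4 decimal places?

step 1: θ'=5.3916 (R=1.0000) → pose (-1.7781, 1.3718, 5.3916)
step 2: θ'=7.6416 (R=-0.3333) → pose (-2.3633, 1.2327, 7.6416)
step 3: θ'=7.8916 (R=-0.5000) → pose (-2.3742, 1.1085, 7.8916)

(-2.3742, 1.1085, 7.8916)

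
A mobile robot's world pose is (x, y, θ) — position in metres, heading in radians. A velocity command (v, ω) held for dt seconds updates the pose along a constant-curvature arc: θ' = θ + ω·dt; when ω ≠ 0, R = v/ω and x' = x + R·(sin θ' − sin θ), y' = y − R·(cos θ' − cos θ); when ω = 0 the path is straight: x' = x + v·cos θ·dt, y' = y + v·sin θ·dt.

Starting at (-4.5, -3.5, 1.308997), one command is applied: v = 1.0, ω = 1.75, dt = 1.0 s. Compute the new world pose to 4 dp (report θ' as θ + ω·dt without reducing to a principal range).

(-5.0048, -2.7826, 3.0590)

θ' = 1.3090 + 1.75·1.0 = 3.0590
R = v/ω = 1.0/1.75 = 0.5714
x' = -4.5 + 0.5714·(sin 3.0590 − sin 1.3090) = -5.0048
y' = -3.5 − 0.5714·(cos 3.0590 − cos 1.3090) = -2.7826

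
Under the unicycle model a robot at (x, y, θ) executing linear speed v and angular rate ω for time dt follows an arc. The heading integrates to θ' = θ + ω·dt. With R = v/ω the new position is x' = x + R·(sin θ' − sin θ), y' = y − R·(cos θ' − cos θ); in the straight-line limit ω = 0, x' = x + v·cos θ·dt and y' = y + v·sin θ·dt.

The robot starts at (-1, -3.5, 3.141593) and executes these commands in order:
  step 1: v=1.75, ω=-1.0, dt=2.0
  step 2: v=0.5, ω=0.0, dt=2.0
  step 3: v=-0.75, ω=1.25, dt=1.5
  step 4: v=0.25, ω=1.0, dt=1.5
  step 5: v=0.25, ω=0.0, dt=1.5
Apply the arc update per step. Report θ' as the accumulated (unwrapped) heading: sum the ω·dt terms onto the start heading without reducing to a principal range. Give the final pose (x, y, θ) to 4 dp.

(-2.0537, -1.5247, 4.5166)

step 1: θ'=1.1416 (R=-1.7500) → pose (-2.5913, -1.0217, 1.1416)
step 2: θ'=1.1416 (straight) → pose (-2.1751, -0.1124, 1.1416)
step 3: θ'=3.0166 (R=-0.6000) → pose (-1.7044, -0.9575, 3.0166)
step 4: θ'=4.5166 (R=0.2500) → pose (-1.9807, -1.1569, 4.5166)
step 5: θ'=4.5166 (straight) → pose (-2.0537, -1.5247, 4.5166)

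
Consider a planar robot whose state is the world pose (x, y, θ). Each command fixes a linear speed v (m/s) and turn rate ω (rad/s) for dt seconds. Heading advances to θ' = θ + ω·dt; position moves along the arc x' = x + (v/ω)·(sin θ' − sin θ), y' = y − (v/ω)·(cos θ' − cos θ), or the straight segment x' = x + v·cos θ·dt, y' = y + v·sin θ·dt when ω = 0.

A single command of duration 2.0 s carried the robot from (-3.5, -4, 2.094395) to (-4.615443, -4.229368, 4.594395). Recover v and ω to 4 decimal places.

Δθ = 4.594395 − 2.094395 = 2.500000
ω = Δθ/dt = 2.500000/2.0 = 1.2500
R = Δx/(sin θ' − sin θ) = 0.6000
v = R·ω = 0.6000·1.2500 = 0.7500

v = 0.7500, ω = 1.2500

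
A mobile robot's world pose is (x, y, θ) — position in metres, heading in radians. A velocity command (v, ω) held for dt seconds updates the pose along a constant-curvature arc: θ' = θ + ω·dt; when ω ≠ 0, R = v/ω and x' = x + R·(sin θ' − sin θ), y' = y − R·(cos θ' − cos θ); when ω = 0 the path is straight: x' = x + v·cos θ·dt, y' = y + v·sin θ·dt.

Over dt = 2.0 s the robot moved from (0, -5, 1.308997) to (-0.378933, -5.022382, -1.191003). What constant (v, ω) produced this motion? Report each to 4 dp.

Δθ = -1.191003 − 1.308997 = -2.500000
ω = Δθ/dt = -2.500000/2.0 = -1.2500
R = Δx/(sin θ' − sin θ) = 0.2000
v = R·ω = 0.2000·-1.2500 = -0.2500

v = -0.2500, ω = -1.2500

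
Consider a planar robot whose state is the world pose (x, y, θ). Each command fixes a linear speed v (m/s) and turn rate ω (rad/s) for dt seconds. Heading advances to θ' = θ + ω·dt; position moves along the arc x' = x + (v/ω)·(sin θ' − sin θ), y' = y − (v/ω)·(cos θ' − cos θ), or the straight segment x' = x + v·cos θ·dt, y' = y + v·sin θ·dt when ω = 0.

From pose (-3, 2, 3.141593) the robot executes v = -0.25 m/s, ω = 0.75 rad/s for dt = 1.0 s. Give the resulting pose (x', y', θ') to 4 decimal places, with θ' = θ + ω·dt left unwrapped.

(-2.7728, 2.0894, 3.8916)

θ' = 3.1416 + 0.75·1.0 = 3.8916
R = v/ω = -0.25/0.75 = -0.3333
x' = -3 + -0.3333·(sin 3.8916 − sin 3.1416) = -2.7728
y' = 2 − -0.3333·(cos 3.8916 − cos 3.1416) = 2.0894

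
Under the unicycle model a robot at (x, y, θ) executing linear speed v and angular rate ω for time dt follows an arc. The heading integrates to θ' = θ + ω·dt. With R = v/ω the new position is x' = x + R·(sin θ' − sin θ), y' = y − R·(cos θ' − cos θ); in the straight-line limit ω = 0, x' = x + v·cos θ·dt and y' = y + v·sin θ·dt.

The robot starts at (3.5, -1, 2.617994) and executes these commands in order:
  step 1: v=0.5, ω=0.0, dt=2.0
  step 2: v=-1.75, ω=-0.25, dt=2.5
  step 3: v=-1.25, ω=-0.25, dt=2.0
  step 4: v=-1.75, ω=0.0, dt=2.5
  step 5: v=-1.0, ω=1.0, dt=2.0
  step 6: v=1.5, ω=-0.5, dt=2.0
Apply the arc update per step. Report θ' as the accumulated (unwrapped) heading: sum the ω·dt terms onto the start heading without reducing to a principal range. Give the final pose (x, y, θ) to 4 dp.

step 1: θ'=2.6180 (straight) → pose (2.6340, -0.5000, 2.6180)
step 2: θ'=1.9930 (R=7.0000) → pose (5.5193, -3.6938, 1.9930)
step 3: θ'=1.4930 (R=5.0000) → pose (5.9432, -6.1313, 1.4930)
step 4: θ'=1.4930 (straight) → pose (5.6032, -10.4930, 1.4930)
step 5: θ'=3.4930 (R=-1.0000) → pose (6.9444, -11.5096, 3.4930)
step 6: θ'=2.4930 (R=-3.0000) → pose (4.0995, -11.0838, 2.4930)

(4.0995, -11.0838, 2.4930)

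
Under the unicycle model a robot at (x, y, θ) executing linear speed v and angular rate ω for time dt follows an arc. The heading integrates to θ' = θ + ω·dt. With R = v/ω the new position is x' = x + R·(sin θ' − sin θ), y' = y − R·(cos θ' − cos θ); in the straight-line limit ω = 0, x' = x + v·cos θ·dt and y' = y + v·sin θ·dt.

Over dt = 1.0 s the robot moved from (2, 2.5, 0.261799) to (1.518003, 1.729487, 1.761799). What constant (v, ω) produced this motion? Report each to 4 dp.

v = -1.0000, ω = 1.5000

Δθ = 1.761799 − 0.261799 = 1.500000
ω = Δθ/dt = 1.500000/1.0 = 1.5000
R = −Δy/(cos θ' − cos θ) = -0.6667
v = R·ω = -0.6667·1.5000 = -1.0000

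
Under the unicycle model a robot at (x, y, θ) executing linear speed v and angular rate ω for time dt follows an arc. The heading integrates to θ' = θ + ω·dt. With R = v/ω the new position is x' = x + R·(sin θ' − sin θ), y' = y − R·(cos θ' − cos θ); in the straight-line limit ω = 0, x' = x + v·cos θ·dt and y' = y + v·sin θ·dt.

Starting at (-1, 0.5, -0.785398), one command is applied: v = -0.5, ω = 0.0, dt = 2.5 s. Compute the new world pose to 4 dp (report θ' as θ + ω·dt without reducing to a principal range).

θ' = -0.7854 + 0.0·2.5 = -0.7854
ω = 0 → straight: x' = -1 + -0.5·cos(-0.7854)·2.5 = -1.8839
y' = 0.5 + -0.5·sin(-0.7854)·2.5 = 1.3839

(-1.8839, 1.3839, -0.7854)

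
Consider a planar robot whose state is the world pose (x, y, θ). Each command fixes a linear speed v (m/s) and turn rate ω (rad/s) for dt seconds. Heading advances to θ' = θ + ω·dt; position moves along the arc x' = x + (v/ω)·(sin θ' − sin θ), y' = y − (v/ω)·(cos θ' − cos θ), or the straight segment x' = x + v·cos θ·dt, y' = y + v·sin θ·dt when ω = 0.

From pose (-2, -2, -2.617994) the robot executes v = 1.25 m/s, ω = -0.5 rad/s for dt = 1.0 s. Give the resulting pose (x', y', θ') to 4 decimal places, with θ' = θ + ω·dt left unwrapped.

θ' = -2.6180 + -0.5·1.0 = -3.1180
R = v/ω = 1.25/-0.5 = -2.5000
x' = -2 + -2.5000·(sin -3.1180 − sin -2.6180) = -3.1910
y' = -2 − -2.5000·(cos -3.1180 − cos -2.6180) = -2.3342

(-3.1910, -2.3342, -3.1180)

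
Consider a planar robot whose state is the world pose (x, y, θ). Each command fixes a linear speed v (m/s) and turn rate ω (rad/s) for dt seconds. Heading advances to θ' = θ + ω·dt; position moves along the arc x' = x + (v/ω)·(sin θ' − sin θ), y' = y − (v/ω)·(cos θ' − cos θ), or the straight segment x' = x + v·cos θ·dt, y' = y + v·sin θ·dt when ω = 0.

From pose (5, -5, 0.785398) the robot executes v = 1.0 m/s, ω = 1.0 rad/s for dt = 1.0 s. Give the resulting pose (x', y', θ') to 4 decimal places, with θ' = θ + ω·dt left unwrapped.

θ' = 0.7854 + 1.0·1.0 = 1.7854
R = v/ω = 1.0/1.0 = 1.0000
x' = 5 + 1.0000·(sin 1.7854 − sin 0.7854) = 5.2700
y' = -5 − 1.0000·(cos 1.7854 − cos 0.7854) = -4.0799

(5.2700, -4.0799, 1.7854)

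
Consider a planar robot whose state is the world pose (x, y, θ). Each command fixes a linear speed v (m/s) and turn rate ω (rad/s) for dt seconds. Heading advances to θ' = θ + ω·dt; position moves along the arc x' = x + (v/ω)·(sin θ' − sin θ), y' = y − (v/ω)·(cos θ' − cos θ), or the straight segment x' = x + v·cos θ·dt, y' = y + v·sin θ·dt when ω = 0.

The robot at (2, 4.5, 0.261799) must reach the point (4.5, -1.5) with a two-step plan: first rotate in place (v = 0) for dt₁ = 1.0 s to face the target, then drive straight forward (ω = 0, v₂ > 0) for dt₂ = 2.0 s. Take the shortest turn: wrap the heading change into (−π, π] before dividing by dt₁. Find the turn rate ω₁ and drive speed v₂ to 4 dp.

ω₁ = -1.4378, v₂ = 3.2500

heading to target = atan2(-1.5−4.5, 4.5−2) = -1.1760
Δθ = wrap(-1.1760 − 0.2618) = -1.4378; ω₁ = Δθ/dt₁ = -1.4378
distance = √((4.5−2)² + (-1.5−4.5)²) = 6.5000; v₂ = distance/dt₂ = 3.2500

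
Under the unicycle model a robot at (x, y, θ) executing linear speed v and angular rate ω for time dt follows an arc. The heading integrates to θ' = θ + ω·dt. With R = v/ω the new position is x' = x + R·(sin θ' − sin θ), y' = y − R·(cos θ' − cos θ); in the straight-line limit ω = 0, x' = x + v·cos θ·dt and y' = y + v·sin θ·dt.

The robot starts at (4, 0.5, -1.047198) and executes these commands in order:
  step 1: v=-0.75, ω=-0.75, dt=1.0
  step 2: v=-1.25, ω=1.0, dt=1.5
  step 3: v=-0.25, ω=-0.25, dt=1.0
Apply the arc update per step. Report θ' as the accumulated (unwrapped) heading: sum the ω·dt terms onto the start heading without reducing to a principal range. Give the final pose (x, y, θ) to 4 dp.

(2.8120, 2.8024, -0.5472)

step 1: θ'=-1.7972 (R=1.0000) → pose (3.8915, 1.2245, -1.7972)
step 2: θ'=-0.2972 (R=-1.2500) → pose (3.0395, 2.7003, -0.2972)
step 3: θ'=-0.5472 (R=1.0000) → pose (2.8120, 2.8024, -0.5472)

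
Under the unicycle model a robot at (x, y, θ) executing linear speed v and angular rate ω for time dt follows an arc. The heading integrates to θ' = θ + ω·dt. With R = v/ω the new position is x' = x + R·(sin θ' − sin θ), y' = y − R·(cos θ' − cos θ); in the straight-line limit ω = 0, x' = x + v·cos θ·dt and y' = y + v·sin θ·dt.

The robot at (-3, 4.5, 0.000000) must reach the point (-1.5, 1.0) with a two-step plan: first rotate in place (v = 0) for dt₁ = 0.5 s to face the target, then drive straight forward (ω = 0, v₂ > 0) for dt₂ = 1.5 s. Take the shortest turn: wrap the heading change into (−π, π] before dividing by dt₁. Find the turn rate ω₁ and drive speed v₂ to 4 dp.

ω₁ = -2.3318, v₂ = 2.5386

heading to target = atan2(1−4.5, -1.5−-3) = -1.1659
Δθ = wrap(-1.1659 − 0.0000) = -1.1659; ω₁ = Δθ/dt₁ = -2.3318
distance = √((-1.5−-3)² + (1−4.5)²) = 3.8079; v₂ = distance/dt₂ = 2.5386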